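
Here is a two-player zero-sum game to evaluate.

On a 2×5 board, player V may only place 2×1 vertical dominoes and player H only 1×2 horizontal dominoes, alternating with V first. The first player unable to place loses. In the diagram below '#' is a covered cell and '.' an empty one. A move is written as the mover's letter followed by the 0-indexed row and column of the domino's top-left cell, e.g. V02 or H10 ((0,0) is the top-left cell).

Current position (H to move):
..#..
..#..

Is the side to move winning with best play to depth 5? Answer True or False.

p1 H@[..#../..#..]: H00[###../..#..]-1* H03[..###/..#..]-1 H10[..#../###..]-1 H13[..#../..###]-1
p2 V@[###../..#..]: V03[####./..##.]+1* V04[###.#/..#.#]+1
p3 H@[####./..##.]: H10[####./####.]-1*
p4 V@[####./####.]: V04[#####/#####]+1*
p5 H@[#####/#####] terminal -1; root [..#../..#..] d5

H winning at [..#../..#..]: False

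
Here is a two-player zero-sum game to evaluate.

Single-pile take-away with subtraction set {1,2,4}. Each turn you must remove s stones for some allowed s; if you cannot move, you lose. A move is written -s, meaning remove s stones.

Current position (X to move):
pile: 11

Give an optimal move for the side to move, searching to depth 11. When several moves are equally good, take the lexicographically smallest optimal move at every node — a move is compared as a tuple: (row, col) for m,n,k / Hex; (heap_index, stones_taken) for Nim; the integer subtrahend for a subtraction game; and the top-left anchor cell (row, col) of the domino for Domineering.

p1 X@[11]: -1[10]-1 -2[9]+1* -4[7]-1
p2 O@[9]: -1[8]-1* -2[7]-1 -4[5]-1
p3 X@[8]: -1[7]-1 -2[6]+1* -4[4]-1
p4 O@[6]: -1[5]-1* -2[4]-1 -4[2]-1
p5 X@[5]: -1[4]-1 -2[3]+1* -4[1]-1
p6 O@[3]: -1[2]-1* -2[1]-1
p7 X@[2]: -1[1]-1 -2[0]+1*
p8 O@[0] terminal -1; root [11] d11

X's best at [11]: -2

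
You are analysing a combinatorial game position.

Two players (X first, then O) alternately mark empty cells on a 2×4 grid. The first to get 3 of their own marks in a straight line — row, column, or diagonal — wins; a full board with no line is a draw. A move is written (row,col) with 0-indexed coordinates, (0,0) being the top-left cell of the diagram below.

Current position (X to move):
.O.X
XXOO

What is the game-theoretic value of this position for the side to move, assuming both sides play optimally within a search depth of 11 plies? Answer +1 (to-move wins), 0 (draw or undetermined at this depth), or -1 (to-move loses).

value(.O.X/XXOO, X) = 0

p1 X@[.O.X/XXOO]: (0,0)[XO.X/XXOO]+0* (0,2)[.OXX/XXOO]+0
p2 O@[XO.X/XXOO]: (0,2)[XOOX/XXOO]+0*
p3 X@[XOOX/XXOO] terminal +0; root [.O.X/XXOO] d11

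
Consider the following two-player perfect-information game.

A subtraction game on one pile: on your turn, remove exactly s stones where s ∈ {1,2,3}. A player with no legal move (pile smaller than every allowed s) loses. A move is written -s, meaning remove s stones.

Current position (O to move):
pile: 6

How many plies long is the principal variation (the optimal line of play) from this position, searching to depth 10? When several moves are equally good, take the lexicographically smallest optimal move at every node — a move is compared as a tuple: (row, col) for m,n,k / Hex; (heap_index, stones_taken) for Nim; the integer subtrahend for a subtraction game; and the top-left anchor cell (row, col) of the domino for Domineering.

PV length from [6]: 3 plies

[6] O move#1: -1:-1/5, -2:+1/4*, -3:-1/3
[4] X move#2: -1:-1/3*, -2:-1/2, -3:-1/1
[3] O move#3: -1:-1/2, -2:-1/1, -3:+1/0*
[0] end (terminal -1, X#4); searched 6 to 10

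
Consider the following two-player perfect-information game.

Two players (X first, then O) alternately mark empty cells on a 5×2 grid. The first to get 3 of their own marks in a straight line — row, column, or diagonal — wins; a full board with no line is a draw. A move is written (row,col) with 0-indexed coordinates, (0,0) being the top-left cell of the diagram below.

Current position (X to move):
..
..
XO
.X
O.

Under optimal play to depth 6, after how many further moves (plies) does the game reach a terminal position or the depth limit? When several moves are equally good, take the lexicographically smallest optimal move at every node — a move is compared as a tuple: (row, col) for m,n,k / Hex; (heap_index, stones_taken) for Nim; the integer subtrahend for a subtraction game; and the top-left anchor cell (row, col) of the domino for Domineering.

PV length from [../../XO/.X/O.]: 3 plies

ply 1, X at ../../XO/.X/O. | (0,0)=+0→X./../XO/.X/O.; (0,1)=+0→.X/../XO/.X/O.; (1,0)=+1→../X./XO/.X/O.*; (1,1)=+0→../.X/XO/.X/O.; (3,0)=+0→../../XO/XX/O.; (4,1)=+0→../../XO/.X/OX
ply 2, O at ../X./XO/.X/O. | (0,0)=-1→O./X./XO/.X/O.*; (0,1)=-1→.O/X./XO/.X/O.; (1,1)=-1→../XO/XO/.X/O.; (3,0)=-1→../X./XO/OX/O.; (4,1)=-1→../X./XO/.X/OO
ply 3, X at O./X./XO/.X/O. | (0,1)=+0→OX/X./XO/.X/O.; (1,1)=+0→O./XX/XO/.X/O.; (3,0)=+1→O./X./XO/XX/O.*; (4,1)=+0→O./X./XO/.X/OX
ply 4: O./X./XO/XX/O. is terminal -1 (O); from ../../XO/.X/O. depth 6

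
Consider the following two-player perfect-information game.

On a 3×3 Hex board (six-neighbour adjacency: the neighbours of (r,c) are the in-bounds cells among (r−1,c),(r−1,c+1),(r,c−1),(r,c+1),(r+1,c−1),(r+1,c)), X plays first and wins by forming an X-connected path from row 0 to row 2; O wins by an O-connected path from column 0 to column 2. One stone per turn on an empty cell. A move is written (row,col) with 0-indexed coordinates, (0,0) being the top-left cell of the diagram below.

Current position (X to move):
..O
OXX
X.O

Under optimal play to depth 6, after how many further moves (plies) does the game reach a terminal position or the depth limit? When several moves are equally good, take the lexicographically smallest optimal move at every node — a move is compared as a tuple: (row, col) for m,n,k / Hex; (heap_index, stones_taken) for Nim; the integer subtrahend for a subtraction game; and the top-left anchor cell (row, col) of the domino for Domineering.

p1 X@[..O/OXX/X.O]: (0,0)[X.O/OXX/X.O]-1 (0,1)[.XO/OXX/X.O]+1* (2,1)[..O/OXX/XXO]-1
p2 O@[.XO/OXX/X.O] terminal -1; root [..O/OXX/X.O] d6

PV length from [..O/OXX/X.O]: 1 ply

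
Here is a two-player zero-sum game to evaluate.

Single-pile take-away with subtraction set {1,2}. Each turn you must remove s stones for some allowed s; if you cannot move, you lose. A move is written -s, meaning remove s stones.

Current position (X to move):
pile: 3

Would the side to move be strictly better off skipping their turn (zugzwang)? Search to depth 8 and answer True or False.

zugzwang(3, X) = True

[3] X move#1: -1:-1/2*, -2:-1/1
[2] O move#2: -1:-1/1, -2:+1/0*
[0] end (terminal -1, X#3); searched 3 to 8
if X skipped the turn, O would face:
~ [3] O move#1: -1:-1/2*, -2:-1/1
~ [2] X move#2: -1:-1/1, -2:+1/0*
~ [0] end (terminal -1, O#3); searched 3 to 8
compare (X): move=-1 vs pass=+1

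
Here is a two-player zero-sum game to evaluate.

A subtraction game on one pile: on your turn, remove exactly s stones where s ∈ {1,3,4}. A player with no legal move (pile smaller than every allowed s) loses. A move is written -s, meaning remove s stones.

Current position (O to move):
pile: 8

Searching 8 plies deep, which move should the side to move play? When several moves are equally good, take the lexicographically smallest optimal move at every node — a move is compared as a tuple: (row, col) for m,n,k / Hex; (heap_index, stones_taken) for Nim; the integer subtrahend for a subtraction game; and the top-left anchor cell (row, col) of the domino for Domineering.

p1 O@[8]: -1[7]+1* -3[5]-1 -4[4]-1
p2 X@[7]: -1[6]-1* -3[4]-1 -4[3]-1
p3 O@[6]: -1[5]-1 -3[3]-1 -4[2]+1*
p4 X@[2]: -1[1]-1*
p5 O@[1]: -1[0]+1*
p6 X@[0] terminal -1; root [8] d8

O's best at [8]: -1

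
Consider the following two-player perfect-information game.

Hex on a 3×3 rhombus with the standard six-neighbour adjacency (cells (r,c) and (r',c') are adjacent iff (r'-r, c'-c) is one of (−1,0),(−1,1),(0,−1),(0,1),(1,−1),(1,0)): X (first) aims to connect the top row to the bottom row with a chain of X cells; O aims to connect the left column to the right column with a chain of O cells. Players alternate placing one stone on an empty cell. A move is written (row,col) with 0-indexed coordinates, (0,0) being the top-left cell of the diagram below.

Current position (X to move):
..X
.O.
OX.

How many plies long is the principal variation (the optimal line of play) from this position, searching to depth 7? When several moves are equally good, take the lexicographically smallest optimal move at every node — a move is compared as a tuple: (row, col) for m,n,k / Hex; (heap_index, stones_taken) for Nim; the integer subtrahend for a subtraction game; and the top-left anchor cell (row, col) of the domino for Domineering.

PV length from [..X/.O./OX.]: 1 ply

[..X/.O./OX.] X move#1: (0,0):-1/X.X/.O./OX., (0,1):-1/.XX/.O./OX., (1,0):-1/..X/XO./OX., (1,2):+1/..X/.OX/OX.*, (2,2):-1/..X/.O./OXX
[..X/.OX/OX.] end (terminal -1, O#2); searched ..X/.O./OX. to 7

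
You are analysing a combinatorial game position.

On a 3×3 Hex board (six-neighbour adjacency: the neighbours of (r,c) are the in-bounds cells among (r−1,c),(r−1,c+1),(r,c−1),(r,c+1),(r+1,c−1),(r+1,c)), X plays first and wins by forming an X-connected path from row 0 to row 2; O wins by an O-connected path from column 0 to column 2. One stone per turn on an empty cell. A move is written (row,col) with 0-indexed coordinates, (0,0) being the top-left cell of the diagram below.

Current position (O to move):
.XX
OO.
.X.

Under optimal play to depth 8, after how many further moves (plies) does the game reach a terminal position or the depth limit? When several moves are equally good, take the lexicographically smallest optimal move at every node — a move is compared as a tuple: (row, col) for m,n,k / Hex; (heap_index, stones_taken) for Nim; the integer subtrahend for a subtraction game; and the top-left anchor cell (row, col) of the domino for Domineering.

PV length from [.XX/OO./.X.]: 1 ply

ply 1, O at .XX/OO./.X. | (0,0)=-1→OXX/OO./.X.; (1,2)=+1→.XX/OOO/.X.*; (2,0)=-1→.XX/OO./OX.; (2,2)=-1→.XX/OO./.XO
ply 2: .XX/OOO/.X. is terminal -1 (X); from .XX/OO./.X. depth 8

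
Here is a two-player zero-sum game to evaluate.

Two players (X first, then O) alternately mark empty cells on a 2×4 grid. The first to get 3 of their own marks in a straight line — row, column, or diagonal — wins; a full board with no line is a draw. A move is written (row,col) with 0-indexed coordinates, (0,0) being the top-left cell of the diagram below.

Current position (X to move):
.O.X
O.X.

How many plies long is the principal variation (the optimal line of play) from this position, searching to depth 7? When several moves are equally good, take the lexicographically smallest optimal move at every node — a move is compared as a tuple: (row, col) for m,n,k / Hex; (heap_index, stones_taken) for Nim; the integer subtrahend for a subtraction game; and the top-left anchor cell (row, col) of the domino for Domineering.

PV length from [.O.X/O.X.]: 4 plies

[.O.X/O.X.] X move#1: (0,0):+0/XO.X/O.X.*, (0,2):+0/.OXX/O.X., (1,1):+0/.O.X/OXX., (1,3):+0/.O.X/O.XX
[XO.X/O.X.] O move#2: (0,2):+0/XOOX/O.X.*, (1,1):+0/XO.X/OOX., (1,3):+0/XO.X/O.XO
[XOOX/O.X.] X move#3: (1,1):+0/XOOX/OXX.*, (1,3):+0/XOOX/O.XX
[XOOX/OXX.] O move#4: (1,3):+0/XOOX/OXXO*
[XOOX/OXXO] end (terminal +0, X#5); searched .O.X/O.X. to 7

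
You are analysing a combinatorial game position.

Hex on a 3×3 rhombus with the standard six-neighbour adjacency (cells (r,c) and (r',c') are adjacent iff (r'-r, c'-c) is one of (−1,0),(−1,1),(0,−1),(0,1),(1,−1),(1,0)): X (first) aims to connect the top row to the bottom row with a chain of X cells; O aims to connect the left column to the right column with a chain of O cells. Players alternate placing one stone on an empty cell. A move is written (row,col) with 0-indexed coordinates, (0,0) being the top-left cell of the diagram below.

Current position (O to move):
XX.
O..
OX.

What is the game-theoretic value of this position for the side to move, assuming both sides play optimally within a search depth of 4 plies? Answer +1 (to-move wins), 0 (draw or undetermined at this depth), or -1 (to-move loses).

value(XX./O../OX., O) = +1

ply 1, O at XX./O../OX. | (0,2)=-1→XXO/O../OX.; (1,1)=+1→XX./OO./OX.*; (1,2)=-1→XX./O.O/OX.; (2,2)=-1→XX./O../OXO
ply 2, X at XX./OO./OX. | (0,2)=-1→XXX/OO./OX.*; (1,2)=-1→XX./OOX/OX.; (2,2)=-1→XX./OO./OXX
ply 3, O at XXX/OO./OX. | (1,2)=+1→XXX/OOO/OX.*; (2,2)=-1→XXX/OO./OXO
ply 4: XXX/OOO/OX. is terminal -1 (X); from XX./O../OX. depth 4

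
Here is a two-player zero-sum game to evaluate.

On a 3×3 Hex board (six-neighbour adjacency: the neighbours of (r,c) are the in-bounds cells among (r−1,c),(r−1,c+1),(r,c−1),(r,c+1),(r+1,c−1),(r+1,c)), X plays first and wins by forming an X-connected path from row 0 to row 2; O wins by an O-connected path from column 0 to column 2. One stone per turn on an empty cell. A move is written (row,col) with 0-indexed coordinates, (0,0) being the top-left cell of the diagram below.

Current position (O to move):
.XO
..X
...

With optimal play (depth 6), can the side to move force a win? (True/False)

ply 1, O at .XO/..X/... | (0,0)=-1→OXO/..X/...; (1,0)=-1→.XO/O.X/...; (1,1)=+1→.XO/.OX/...*; (2,0)=-1→.XO/..X/O..; (2,1)=-1→.XO/..X/.O.; (2,2)=-1→.XO/..X/..O
ply 2, X at .XO/.OX/... | (0,0)=-1→XXO/.OX/...*; (1,0)=-1→.XO/XOX/...; (2,0)=-1→.XO/.OX/X..; (2,1)=-1→.XO/.OX/.X.; (2,2)=-1→.XO/.OX/..X
ply 3, O at XXO/.OX/... | (1,0)=+1→XXO/OOX/...*; (2,0)=+1→XXO/.OX/O..; (2,1)=+1→XXO/.OX/.O.; (2,2)=+1→XXO/.OX/..O
ply 4: XXO/OOX/... is terminal -1 (X); from .XO/..X/... depth 6

O winning at [.XO/..X/...]: True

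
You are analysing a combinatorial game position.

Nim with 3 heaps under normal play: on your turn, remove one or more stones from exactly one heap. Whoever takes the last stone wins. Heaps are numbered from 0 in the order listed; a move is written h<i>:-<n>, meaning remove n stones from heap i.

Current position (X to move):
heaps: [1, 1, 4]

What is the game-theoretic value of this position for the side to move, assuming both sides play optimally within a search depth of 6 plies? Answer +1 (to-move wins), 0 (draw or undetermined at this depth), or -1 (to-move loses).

p1 X@[(1,1,4)]: h0:-1[(0,1,4)]-1 h1:-1[(1,0,4)]-1 h2:-1[(1,1,3)]-1 h2:-2[(1,1,2)]-1 h2:-3[(1,1,1)]-1 h2:-4[(1,1,0)]+1*
p2 O@[(1,1,0)]: h0:-1[(0,1,0)]-1* h1:-1[(1,0,0)]-1
p3 X@[(0,1,0)]: h1:-1[(0,0,0)]+1*
p4 O@[(0,0,0)] terminal -1; root [(1,1,4)] d6

value((1,1,4), X) = +1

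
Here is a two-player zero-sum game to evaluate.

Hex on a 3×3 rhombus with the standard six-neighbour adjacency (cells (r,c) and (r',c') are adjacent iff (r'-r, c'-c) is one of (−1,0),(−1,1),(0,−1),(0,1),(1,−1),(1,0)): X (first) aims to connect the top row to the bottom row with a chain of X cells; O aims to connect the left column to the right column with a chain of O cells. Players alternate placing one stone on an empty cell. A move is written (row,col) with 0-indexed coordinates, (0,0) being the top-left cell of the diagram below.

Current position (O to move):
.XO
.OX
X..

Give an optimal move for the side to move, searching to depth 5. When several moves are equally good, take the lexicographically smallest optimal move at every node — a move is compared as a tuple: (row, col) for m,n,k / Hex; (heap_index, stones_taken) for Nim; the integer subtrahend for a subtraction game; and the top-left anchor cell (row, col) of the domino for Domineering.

O's best at [.XO/.OX/X..]: (1,0)

ply 1, O at .XO/.OX/X.. | (0,0)=-1→OXO/.OX/X..; (1,0)=+1→.XO/OOX/X..*; (2,1)=-1→.XO/.OX/XO.; (2,2)=-1→.XO/.OX/X.O
ply 2: .XO/OOX/X.. is terminal -1 (X); from .XO/.OX/X.. depth 5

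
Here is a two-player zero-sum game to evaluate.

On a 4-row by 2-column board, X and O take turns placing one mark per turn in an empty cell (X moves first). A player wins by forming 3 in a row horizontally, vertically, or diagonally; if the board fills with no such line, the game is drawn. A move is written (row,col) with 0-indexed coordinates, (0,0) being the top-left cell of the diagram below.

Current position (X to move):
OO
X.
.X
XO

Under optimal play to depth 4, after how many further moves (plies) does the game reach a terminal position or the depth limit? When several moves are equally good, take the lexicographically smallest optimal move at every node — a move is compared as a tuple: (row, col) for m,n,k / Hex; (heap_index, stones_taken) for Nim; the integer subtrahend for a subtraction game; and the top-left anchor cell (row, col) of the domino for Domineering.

PV length from [OO/X./.X/XO]: 1 ply

ply 1, X at OO/X./.X/XO | (1,1)=+0→OO/XX/.X/XO; (2,0)=+1→OO/X./XX/XO*
ply 2: OO/X./XX/XO is terminal -1 (O); from OO/X./.X/XO depth 4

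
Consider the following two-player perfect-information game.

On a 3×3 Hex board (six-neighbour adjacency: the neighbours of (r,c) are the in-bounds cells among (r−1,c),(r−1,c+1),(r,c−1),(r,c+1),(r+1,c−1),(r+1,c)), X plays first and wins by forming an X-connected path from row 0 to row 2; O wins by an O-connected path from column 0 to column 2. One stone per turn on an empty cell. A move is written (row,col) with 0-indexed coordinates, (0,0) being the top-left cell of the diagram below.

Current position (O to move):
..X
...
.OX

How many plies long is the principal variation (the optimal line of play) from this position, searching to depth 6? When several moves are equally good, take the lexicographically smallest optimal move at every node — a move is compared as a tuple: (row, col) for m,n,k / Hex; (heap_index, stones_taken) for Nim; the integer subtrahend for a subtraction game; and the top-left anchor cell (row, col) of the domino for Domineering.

PV length from [..X/.../.OX]: 6 plies

p1 O@[..X/.../.OX]: (0,0)[O.X/.../.OX]-1* (0,1)[.OX/.../.OX]-1 (1,0)[..X/O../.OX]-1 (1,1)[..X/.O./.OX]-1 (1,2)[..X/..O/.OX]-1 (2,0)[..X/.../OOX]-1
p2 X@[O.X/.../.OX]: (0,1)[OXX/.../.OX]+1* (1,0)[O.X/X../.OX]+1 (1,1)[O.X/.X./.OX]+1 (1,2)[O.X/..X/.OX]+1 (2,0)[O.X/.../XOX]+1
p3 O@[OXX/.../.OX]: (1,0)[OXX/O../.OX]-1* (1,1)[OXX/.O./.OX]-1 (1,2)[OXX/..O/.OX]-1 (2,0)[OXX/.../OOX]-1
p4 X@[OXX/O../.OX]: (1,1)[OXX/OX./.OX]+1* (1,2)[OXX/O.X/.OX]+1 (2,0)[OXX/O../XOX]+1
p5 O@[OXX/OX./.OX]: (1,2)[OXX/OXO/.OX]-1* (2,0)[OXX/OX./OOX]-1
p6 X@[OXX/OXO/.OX]: (2,0)[OXX/OXO/XOX]+1*
p7 O@[OXX/OXO/XOX] terminal -1; root [..X/.../.OX] d6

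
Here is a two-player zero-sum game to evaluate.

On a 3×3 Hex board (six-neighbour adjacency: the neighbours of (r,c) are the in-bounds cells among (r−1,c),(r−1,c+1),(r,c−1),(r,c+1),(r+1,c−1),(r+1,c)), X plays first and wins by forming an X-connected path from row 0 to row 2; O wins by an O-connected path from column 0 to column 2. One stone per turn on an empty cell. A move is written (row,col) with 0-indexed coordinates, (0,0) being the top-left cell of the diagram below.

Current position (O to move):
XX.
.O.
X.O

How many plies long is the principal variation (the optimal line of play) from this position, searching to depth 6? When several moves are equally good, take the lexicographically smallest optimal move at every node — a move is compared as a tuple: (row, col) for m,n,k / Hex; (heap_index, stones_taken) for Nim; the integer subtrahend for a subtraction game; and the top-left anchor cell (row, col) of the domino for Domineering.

PV length from [XX./.O./X.O]: 3 plies

[XX./.O./X.O] O move#1: (0,2):-1/XXO/.O./X.O, (1,0):+1/XX./OO./X.O*, (1,2):-1/XX./.OO/X.O, (2,1):-1/XX./.O./XOO
[XX./OO./X.O] X move#2: (0,2):-1/XXX/OO./X.O*, (1,2):-1/XX./OOX/X.O, (2,1):-1/XX./OO./XXO
[XXX/OO./X.O] O move#3: (1,2):+1/XXX/OOO/X.O*, (2,1):+1/XXX/OO./XOO
[XXX/OOO/X.O] end (terminal -1, X#4); searched XX./.O./X.O to 6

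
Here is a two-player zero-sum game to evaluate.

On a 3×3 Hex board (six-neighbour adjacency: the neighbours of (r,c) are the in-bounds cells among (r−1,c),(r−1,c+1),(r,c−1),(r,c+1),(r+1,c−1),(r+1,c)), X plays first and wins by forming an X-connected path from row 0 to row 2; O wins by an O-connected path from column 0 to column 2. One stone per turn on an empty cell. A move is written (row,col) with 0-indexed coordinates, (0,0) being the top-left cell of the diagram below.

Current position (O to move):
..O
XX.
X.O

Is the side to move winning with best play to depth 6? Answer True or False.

O winning at [..O/XX./X.O]: False

p1 O@[..O/XX./X.O]: (0,0)[O.O/XX./X.O]-1* (0,1)[.OO/XX./X.O]-1 (1,2)[..O/XXO/X.O]-1 (2,1)[..O/XX./XOO]-1
p2 X@[O.O/XX./X.O]: (0,1)[OXO/XX./X.O]+1* (1,2)[O.O/XXX/X.O]-1 (2,1)[O.O/XX./XXO]-1
p3 O@[OXO/XX./X.O] terminal -1; root [..O/XX./X.O] d6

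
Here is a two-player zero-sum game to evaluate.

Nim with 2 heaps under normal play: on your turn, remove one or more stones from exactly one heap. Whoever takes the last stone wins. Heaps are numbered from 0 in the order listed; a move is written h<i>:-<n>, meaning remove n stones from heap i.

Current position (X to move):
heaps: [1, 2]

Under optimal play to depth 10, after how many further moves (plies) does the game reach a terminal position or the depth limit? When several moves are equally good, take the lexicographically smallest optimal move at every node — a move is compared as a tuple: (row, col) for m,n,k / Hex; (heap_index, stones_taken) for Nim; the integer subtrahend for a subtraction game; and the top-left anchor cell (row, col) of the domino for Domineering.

PV length from [(1,2)]: 3 plies

[(1,2)] X move#1: h0:-1:-1/(0,2), h1:-1:+1/(1,1)*, h1:-2:-1/(1,0)
[(1,1)] O move#2: h0:-1:-1/(0,1)*, h1:-1:-1/(1,0)
[(0,1)] X move#3: h1:-1:+1/(0,0)*
[(0,0)] end (terminal -1, O#4); searched (1,2) to 10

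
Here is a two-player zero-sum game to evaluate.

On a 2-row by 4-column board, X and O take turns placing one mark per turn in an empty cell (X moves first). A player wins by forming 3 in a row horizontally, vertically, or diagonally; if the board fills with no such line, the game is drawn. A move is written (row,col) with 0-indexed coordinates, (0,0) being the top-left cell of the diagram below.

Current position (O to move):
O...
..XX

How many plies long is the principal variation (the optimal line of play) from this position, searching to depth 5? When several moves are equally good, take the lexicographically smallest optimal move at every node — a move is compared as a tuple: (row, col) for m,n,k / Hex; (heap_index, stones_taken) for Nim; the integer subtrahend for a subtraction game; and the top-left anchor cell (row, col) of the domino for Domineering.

ply 1, O at O.../..XX | (0,1)=-1→OO../..XX; (0,2)=-1→O.O./..XX; (0,3)=-1→O..O/..XX; (1,0)=-1→O.../O.XX; (1,1)=+0→O.../.OXX*
ply 2, X at O.../.OXX | (0,1)=+0→OX../.OXX*; (0,2)=+0→O.X./.OXX; (0,3)=+0→O..X/.OXX; (1,0)=+0→O.../XOXX
ply 3, O at OX../.OXX | (0,2)=+0→OXO./.OXX*; (0,3)=+0→OX.O/.OXX; (1,0)=+0→OX../OOXX
ply 4, X at OXO./.OXX | (0,3)=+0→OXOX/.OXX*; (1,0)=+0→OXO./XOXX
ply 5, O at OXOX/.OXX | (1,0)=+0→OXOX/OOXX*
ply 6: OXOX/OOXX is terminal +0 (X); from O.../..XX depth 5

PV length from [O.../..XX]: 5 plies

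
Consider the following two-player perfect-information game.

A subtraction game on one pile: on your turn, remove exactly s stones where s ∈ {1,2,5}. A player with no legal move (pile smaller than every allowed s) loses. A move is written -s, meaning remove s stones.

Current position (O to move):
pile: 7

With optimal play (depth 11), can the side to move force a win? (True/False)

O winning at [7]: True

[7] O move#1: -1:+1/6*, -2:-1/5, -5:-1/2
[6] X move#2: -1:-1/5*, -2:-1/4, -5:-1/1
[5] O move#3: -1:-1/4, -2:+1/3*, -5:+1/0
[3] X move#4: -1:-1/2*, -2:-1/1
[2] O move#5: -1:-1/1, -2:+1/0*
[0] end (terminal -1, X#6); searched 7 to 11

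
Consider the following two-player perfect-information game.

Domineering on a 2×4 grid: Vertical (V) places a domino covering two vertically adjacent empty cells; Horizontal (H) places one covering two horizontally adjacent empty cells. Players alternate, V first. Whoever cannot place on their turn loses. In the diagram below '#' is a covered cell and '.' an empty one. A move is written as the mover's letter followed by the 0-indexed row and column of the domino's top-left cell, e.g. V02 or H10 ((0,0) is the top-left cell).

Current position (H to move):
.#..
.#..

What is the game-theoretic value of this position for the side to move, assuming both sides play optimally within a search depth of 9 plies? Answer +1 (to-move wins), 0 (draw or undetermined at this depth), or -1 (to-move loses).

ply 1, H at .#../.#.. | H02=+1→.###/.#..*; H12=+1→.#../.###
ply 2, V at .###/.#.. | V00=-1→####/##..*
ply 3, H at ####/##.. | H12=+1→####/####*
ply 4: ####/#### is terminal -1 (V); from .#../.#.. depth 9

value(.#../.#.., H) = +1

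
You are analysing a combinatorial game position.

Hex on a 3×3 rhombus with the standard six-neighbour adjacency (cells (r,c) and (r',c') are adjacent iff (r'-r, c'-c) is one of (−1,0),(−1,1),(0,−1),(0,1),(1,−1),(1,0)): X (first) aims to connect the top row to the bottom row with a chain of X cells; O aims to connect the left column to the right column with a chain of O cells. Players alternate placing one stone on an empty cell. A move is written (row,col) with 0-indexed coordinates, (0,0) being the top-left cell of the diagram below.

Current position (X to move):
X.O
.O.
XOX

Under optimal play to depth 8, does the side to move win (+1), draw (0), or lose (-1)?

value(X.O/.O./XOX, X) = +1

p1 X@[X.O/.O./XOX]: (0,1)[XXO/.O./XOX]-1 (1,0)[X.O/XO./XOX]+1* (1,2)[X.O/.OX/XOX]-1
p2 O@[X.O/XO./XOX] terminal -1; root [X.O/.O./XOX] d8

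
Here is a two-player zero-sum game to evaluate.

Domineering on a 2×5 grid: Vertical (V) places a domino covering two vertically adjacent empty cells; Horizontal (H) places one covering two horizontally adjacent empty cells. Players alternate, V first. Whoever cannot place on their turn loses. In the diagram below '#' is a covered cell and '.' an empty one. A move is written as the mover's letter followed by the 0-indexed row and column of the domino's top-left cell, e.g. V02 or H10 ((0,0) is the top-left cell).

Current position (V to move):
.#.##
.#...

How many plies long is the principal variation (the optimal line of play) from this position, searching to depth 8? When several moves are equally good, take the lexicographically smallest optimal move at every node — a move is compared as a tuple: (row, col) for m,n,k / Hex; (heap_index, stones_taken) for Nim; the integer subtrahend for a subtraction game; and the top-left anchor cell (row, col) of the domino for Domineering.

PV length from [.#.##/.#...]: 3 plies

p1 V@[.#.##/.#...]: V00[##.##/##...]-1 V02[.####/.##..]+1*
p2 H@[.####/.##..]: H13[.####/.####]-1*
p3 V@[.####/.####]: V00[#####/#####]+1*
p4 H@[#####/#####] terminal -1; root [.#.##/.#...] d8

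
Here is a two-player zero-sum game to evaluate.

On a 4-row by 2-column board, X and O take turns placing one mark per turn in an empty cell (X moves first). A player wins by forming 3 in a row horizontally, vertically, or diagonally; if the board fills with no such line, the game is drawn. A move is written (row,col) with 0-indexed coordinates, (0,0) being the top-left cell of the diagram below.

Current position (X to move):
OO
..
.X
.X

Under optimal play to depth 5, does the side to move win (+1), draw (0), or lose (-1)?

ply 1, X at OO/../.X/.X | (1,0)=+0→OO/X./.X/.X; (1,1)=+1→OO/.X/.X/.X*; (2,0)=+0→OO/../XX/.X; (3,0)=+0→OO/../.X/XX
ply 2: OO/.X/.X/.X is terminal -1 (O); from OO/../.X/.X depth 5

value(OO/../.X/.X, X) = +1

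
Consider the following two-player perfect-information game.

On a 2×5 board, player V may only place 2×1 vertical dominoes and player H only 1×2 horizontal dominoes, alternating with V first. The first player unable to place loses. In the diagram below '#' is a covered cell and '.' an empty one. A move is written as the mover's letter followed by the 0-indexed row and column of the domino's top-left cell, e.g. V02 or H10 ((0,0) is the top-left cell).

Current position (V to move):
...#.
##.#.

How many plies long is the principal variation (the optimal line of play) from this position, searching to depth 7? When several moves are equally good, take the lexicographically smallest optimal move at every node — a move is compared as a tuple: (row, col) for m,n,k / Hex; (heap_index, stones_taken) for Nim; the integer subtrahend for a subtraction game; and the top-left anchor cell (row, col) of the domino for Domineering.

PV length from [...#./##.#.]: 3 plies

ply 1, V at ...#./##.#. | V02=+1→..##./####.*; V04=-1→...##/##.##
ply 2, H at ..##./####. | H00=-1→####./####.*
ply 3, V at ####./####. | V04=+1→#####/#####*
ply 4: #####/##### is terminal -1 (H); from ...#./##.#. depth 7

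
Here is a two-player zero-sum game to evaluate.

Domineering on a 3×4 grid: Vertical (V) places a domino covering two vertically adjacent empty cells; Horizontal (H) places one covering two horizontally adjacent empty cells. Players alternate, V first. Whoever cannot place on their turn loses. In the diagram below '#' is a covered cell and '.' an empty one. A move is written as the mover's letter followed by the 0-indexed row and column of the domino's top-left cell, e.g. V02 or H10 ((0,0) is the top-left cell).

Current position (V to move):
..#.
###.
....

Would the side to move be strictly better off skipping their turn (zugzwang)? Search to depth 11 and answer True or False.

[..#./###./....] V move#1: V03:-1/..##/####/....*, V13:-1/..#./####/...#
[..##/####/....] H move#2: H00:+1/####/####/....*, H20:+1/..##/####/##.., H21:+1/..##/####/.##., H22:+1/..##/####/..##
[####/####/....] end (terminal -1, V#3); searched ..#./###./.... to 11
suppose V passes — search the same position with H to move:
pass> [..#./###./....] H move#1: H00:+1/###./###./....*, H20:+1/..#./###./##.., H21:+1/..#./###./.##., H22:+1/..#./###./..##
pass> [###./###./....] V move#2: V03:-1/####/####/....*, V13:-1/###./####/...#
pass> [####/####/....] H move#3: H20:+1/####/####/##..*, H21:+1/####/####/.##., H22:+1/####/####/..##
pass> [####/####/##..] end (terminal -1, V#4); searched ..#./###./.... to 11
for V: play -1, pass -1

zugzwang(..#./###./...., V) = False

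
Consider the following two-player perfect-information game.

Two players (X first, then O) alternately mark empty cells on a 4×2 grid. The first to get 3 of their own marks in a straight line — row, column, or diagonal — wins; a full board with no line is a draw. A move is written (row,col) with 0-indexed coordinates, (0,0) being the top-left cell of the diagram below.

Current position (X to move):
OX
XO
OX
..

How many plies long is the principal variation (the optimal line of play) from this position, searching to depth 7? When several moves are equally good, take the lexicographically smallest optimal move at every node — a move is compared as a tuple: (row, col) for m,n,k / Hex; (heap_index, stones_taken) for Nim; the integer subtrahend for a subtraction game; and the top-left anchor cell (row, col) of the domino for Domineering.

PV length from [OX/XO/OX/..]: 2 plies

ply 1, X at OX/XO/OX/.. | (3,0)=+0→OX/XO/OX/X.*; (3,1)=+0→OX/XO/OX/.X
ply 2, O at OX/XO/OX/X. | (3,1)=+0→OX/XO/OX/XO*
ply 3: OX/XO/OX/XO is terminal +0 (X); from OX/XO/OX/.. depth 7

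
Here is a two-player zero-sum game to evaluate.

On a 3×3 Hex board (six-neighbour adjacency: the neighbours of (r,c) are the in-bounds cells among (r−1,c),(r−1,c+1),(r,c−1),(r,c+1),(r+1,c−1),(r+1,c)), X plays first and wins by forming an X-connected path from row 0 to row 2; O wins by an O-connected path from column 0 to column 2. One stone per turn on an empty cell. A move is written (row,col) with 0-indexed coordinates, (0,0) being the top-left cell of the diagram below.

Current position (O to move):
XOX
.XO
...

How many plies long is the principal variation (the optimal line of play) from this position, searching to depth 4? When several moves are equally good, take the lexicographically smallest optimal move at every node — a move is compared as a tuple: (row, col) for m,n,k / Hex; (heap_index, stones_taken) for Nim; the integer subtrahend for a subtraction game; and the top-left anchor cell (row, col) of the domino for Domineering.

[XOX/.XO/...] O move#1: (1,0):-1/XOX/OXO/...*, (2,0):-1/XOX/.XO/O.., (2,1):-1/XOX/.XO/.O., (2,2):-1/XOX/.XO/..O
[XOX/OXO/...] X move#2: (2,0):+1/XOX/OXO/X..*, (2,1):+1/XOX/OXO/.X., (2,2):+1/XOX/OXO/..X
[XOX/OXO/X..] end (terminal -1, O#3); searched XOX/.XO/... to 4

PV length from [XOX/.XO/...]: 2 plies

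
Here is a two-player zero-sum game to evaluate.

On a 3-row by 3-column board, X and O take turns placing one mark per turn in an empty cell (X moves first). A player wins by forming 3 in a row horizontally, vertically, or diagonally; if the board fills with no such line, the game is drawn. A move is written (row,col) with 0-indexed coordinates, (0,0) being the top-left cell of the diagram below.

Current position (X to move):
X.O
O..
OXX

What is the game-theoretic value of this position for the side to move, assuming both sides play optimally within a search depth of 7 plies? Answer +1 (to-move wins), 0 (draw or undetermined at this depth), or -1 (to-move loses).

p1 X@[X.O/O../OXX]: (0,1)[XXO/O../OXX]-1 (1,1)[X.O/OX./OXX]+1* (1,2)[X.O/O.X/OXX]-1
p2 O@[X.O/OX./OXX] terminal -1; root [X.O/O../OXX] d7

value(X.O/O../OXX, X) = +1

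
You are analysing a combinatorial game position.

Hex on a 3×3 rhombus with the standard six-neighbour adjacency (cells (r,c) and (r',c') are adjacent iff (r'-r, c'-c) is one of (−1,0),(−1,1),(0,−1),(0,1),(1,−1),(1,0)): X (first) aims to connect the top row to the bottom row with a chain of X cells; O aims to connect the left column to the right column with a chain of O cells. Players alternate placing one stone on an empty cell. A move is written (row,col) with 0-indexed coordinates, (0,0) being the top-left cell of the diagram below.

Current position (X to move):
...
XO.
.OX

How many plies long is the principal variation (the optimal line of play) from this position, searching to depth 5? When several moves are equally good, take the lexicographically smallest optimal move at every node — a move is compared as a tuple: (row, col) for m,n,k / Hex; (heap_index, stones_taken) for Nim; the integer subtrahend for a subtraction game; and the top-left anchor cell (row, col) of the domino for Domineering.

PV length from [.../XO./.OX]: 5 plies

[.../XO./.OX] X move#1: (0,0):-1/X../XO./.OX, (0,1):-1/.X./XO./.OX, (0,2):+1/..X/XO./.OX*, (1,2):+1/.../XOX/.OX, (2,0):+1/.../XO./XOX
[..X/XO./.OX] O move#2: (0,0):-1/O.X/XO./.OX*, (0,1):-1/.OX/XO./.OX, (1,2):-1/..X/XOO/.OX, (2,0):-1/..X/XO./OOX
[O.X/XO./.OX] X move#3: (0,1):+1/OXX/XO./.OX*, (1,2):+1/O.X/XOX/.OX, (2,0):+1/O.X/XO./XOX
[OXX/XO./.OX] O move#4: (1,2):-1/OXX/XOO/.OX*, (2,0):-1/OXX/XO./OOX
[OXX/XOO/.OX] X move#5: (2,0):+1/OXX/XOO/XOX*
[OXX/XOO/XOX] end (terminal -1, O#6); searched .../XO./.OX to 5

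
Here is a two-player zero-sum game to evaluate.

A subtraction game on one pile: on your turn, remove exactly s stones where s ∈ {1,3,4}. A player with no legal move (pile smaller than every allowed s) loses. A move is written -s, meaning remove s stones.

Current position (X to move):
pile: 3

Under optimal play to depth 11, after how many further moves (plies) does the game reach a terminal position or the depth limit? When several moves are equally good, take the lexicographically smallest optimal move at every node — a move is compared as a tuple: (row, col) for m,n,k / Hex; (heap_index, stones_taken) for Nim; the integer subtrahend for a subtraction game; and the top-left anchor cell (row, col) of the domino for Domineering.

PV length from [3]: 3 plies

p1 X@[3]: -1[2]+1* -3[0]+1
p2 O@[2]: -1[1]-1*
p3 X@[1]: -1[0]+1*
p4 O@[0] terminal -1; root [3] d11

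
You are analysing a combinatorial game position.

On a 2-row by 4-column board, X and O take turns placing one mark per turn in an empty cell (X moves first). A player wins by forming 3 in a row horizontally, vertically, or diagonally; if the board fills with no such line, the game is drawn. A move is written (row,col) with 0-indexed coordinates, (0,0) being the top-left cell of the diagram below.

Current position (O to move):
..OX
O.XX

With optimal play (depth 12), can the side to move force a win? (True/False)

O winning at [..OX/O.XX]: False

[..OX/O.XX] O move#1: (0,0):-1/O.OX/O.XX, (0,1):-1/.OOX/O.XX, (1,1):+0/..OX/OOXX*
[..OX/OOXX] X move#2: (0,0):+0/X.OX/OOXX*, (0,1):+0/.XOX/OOXX
[X.OX/OOXX] O move#3: (0,1):+0/XOOX/OOXX*
[XOOX/OOXX] end (terminal +0, X#4); searched ..OX/O.XX to 12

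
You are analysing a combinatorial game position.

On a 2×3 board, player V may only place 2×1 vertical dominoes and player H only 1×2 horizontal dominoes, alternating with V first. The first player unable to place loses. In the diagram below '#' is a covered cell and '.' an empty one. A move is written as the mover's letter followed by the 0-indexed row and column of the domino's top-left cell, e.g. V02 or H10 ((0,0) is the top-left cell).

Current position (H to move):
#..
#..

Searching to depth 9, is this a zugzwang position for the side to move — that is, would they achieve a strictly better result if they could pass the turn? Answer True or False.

[#../#..] H move#1: H01:+1/###/#..*, H11:+1/#../###
[###/#..] end (terminal -1, V#2); searched #../#.. to 9
pass branch (V moves first from the same position):
  | [#../#..] V move#1: V01:+1/##./##.*, V02:+1/#.#/#.#
  | [##./##.] end (terminal -1, H#2); searched #../#.. to 9
H moving scores +1; H passing scores -1

zugzwang(#../#.., H) = False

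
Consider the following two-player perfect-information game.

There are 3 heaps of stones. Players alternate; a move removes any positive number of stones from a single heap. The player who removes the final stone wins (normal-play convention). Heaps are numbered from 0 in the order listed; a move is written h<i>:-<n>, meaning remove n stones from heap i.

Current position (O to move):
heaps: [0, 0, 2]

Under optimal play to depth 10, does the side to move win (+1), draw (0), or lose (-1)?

value((0,0,2), O) = +1

ply 1, O at (0,0,2) | h2:-1=-1→(0,0,1); h2:-2=+1→(0,0,0)*
ply 2: (0,0,0) is terminal -1 (X); from (0,0,2) depth 10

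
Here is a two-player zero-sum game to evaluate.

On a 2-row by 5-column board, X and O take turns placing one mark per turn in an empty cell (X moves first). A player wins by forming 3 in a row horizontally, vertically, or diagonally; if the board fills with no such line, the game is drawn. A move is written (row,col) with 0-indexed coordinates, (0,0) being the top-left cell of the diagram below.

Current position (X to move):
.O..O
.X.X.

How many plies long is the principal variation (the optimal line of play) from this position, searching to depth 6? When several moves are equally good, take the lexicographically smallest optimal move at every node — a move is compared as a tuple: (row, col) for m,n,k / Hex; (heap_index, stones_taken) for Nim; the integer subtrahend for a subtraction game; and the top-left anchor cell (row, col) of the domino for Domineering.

ply 1, X at .O..O/.X.X. | (0,0)=+0→XO..O/.X.X.; (0,2)=+0→.OX.O/.X.X.; (0,3)=+0→.O.XO/.X.X.; (1,0)=+0→.O..O/XX.X.; (1,2)=+1→.O..O/.XXX.*; (1,4)=+0→.O..O/.X.XX
ply 2: .O..O/.XXX. is terminal -1 (O); from .O..O/.X.X. depth 6

PV length from [.O..O/.X.X.]: 1 ply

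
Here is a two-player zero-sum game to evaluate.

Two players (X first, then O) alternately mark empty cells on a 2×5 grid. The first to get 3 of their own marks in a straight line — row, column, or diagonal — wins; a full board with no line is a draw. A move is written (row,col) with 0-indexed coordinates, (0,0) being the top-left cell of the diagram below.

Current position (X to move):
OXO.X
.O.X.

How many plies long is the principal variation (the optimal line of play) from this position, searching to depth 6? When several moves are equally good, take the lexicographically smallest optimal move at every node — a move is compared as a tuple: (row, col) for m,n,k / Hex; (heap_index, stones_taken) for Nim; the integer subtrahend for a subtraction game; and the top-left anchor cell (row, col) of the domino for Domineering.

[OXO.X/.O.X.] X move#1: (0,3):+0/OXOXX/.O.X.*, (1,0):+0/OXO.X/XO.X., (1,2):+0/OXO.X/.OXX., (1,4):+0/OXO.X/.O.XX
[OXOXX/.O.X.] O move#2: (1,0):+0/OXOXX/OO.X.*, (1,2):+0/OXOXX/.OOX., (1,4):+0/OXOXX/.O.XO
[OXOXX/OO.X.] X move#3: (1,2):+0/OXOXX/OOXX.*, (1,4):-1/OXOXX/OO.XX
[OXOXX/OOXX.] O move#4: (1,4):+0/OXOXX/OOXXO*
[OXOXX/OOXXO] end (terminal +0, X#5); searched OXO.X/.O.X. to 6

PV length from [OXO.X/.O.X.]: 4 plies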